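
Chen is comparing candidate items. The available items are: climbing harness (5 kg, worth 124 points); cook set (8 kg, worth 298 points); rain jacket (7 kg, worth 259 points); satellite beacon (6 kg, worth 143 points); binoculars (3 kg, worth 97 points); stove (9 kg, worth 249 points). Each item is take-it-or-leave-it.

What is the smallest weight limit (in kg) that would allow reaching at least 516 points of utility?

15

Need the lightest bundle worth ≥ 516.
Taking cook set + rain jacket gives 557 (≥ 516) for 15 kg.
Any bundle with less than 15 kg falls short of 516.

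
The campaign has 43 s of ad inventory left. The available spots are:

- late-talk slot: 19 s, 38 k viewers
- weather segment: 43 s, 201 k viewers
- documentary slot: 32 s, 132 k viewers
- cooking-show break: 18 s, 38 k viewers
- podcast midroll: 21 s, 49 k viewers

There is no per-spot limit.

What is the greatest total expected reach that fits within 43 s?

Ranking by ratio (expected reach/s): weather segment 4.67, documentary slot 4.12, podcast midroll 2.33, cooking-show break 2.11.
Best packing: weather segment — 43 s, 201 total.
Nothing else within 43 s beats 201.

201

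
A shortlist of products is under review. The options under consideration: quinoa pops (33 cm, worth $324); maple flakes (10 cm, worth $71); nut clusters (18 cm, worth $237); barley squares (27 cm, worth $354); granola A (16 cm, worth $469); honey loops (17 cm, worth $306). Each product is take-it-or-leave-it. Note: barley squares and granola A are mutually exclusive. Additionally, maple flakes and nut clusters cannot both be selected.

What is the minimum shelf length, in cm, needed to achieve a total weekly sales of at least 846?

Minimise cm subject to total weekly sales ≥ 846.
Taking maple flakes + granola A + honey loops gives 846 (≥ 846) for 43 cm.
No combination under 43 cm hits 846.

43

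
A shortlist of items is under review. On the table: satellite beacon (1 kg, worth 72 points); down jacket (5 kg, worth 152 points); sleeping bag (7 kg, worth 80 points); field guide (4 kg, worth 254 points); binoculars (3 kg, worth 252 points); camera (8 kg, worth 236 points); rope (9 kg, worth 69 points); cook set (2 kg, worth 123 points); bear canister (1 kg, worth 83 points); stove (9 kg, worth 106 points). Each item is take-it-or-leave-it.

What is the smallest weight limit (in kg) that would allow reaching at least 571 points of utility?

Need the lightest bundle worth ≥ 571.
Taking satellite beacon + field guide + binoculars gives 578 (≥ 571) for 8 kg.
Below 8 kg the best achievable stays under 571.

8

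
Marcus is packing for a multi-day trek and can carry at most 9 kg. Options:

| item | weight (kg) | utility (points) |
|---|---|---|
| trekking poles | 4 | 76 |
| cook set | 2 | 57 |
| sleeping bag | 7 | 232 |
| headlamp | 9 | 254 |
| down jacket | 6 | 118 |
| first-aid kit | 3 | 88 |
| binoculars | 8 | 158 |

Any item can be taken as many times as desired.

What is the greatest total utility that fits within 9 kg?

289

Taking cook set + sleeping bag: 9 kg used, 289 in utility.
Nothing else within 9 kg beats 289.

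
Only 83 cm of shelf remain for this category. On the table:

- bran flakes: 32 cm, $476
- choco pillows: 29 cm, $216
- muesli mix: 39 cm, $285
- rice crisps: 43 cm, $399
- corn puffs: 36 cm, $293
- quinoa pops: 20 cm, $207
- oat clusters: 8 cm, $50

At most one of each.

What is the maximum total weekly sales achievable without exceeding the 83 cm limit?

By weekly sales per cm: bran flakes 14.88, quinoa pops 10.35, rice crisps 9.28, corn puffs 8.14 lead.
Greedy by ratio would take bran flakes + choco pillows + quinoa pops: 81 cm used, total 899.
Replace choco pillows and quinoa pops with rice crisps + oat clusters: the trade gains 26 net, giving 925 at 83 cm.
Nothing else within 83 cm beats 925.

925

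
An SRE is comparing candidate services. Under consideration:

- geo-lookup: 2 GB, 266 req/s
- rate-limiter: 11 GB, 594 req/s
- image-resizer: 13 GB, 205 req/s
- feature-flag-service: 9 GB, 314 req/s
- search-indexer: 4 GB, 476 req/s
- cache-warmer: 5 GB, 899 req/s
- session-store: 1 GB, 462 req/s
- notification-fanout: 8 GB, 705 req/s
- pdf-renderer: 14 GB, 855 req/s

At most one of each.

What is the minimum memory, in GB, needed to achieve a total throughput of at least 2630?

Look for the lowest-memory combination reaching 2630.
Taking geo-lookup + search-indexer + cache-warmer + session-store + notification-fanout gives 2808 (≥ 2630) for 20 GB.
Any bundle with less than 20 GB falls short of 2630.

20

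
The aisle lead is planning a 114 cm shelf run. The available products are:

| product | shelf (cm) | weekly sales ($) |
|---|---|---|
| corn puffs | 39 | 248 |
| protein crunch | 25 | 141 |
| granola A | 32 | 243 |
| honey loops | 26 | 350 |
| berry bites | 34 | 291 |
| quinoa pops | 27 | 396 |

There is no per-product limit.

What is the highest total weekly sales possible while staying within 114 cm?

1584

Density check — quinoa pops 14.67, honey loops 13.46, berry bites 8.56 are the best per cm.
4×quinoa pops uses 108 of the 114 cm and totals 1584.
Every other selection either busts 114 cm or fails to beat 1584.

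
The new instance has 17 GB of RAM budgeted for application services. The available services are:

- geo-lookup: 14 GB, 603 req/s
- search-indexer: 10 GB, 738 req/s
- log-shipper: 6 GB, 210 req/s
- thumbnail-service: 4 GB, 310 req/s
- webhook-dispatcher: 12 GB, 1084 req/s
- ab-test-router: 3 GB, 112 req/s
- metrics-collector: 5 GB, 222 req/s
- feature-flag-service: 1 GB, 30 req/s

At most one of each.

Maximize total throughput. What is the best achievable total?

1424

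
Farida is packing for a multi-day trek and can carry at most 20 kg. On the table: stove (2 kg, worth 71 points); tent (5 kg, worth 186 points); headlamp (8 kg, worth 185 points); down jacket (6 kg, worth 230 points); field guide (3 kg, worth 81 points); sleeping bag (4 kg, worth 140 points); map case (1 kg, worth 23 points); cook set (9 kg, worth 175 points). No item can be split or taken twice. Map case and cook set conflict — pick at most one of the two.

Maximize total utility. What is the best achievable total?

708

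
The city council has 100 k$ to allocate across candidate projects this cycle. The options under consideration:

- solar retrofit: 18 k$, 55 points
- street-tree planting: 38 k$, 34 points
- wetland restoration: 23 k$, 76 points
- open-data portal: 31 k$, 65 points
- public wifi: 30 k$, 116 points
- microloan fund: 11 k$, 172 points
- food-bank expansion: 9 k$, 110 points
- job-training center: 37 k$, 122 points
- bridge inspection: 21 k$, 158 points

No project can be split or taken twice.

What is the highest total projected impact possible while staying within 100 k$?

632

Density check — microloan fund 15.64, food-bank expansion 12.22, bridge inspection 7.52 are the best per k$.
Taking wetland restoration + public wifi + microloan fund + food-bank expansion + bridge inspection: 94 k$ used, 632 in projected impact.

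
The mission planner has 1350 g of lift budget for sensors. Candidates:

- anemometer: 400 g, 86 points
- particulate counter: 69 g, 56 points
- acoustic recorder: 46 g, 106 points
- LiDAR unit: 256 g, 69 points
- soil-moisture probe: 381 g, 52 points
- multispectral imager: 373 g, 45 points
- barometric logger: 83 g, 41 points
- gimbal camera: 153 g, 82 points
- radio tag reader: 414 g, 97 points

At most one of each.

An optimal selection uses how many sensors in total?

6

Best achievable data value is 496.
One optimal bundle: anemometer + particulate counter + acoustic recorder + LiDAR unit + gimbal camera + radio tag reader (1338 g).
All optima have 6 sensors.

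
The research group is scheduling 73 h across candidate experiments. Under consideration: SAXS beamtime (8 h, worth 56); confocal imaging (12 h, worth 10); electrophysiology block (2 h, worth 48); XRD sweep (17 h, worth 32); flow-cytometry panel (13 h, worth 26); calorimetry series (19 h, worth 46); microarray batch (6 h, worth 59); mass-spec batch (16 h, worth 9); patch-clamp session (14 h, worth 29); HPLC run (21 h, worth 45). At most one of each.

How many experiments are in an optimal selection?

6

Best achievable expected citations is 286.
For example SAXS beamtime + electrophysiology block + XRD sweep + calorimetry series + microarray batch + HPLC run achieves it, using 73 h.
All optima have 6 experiments.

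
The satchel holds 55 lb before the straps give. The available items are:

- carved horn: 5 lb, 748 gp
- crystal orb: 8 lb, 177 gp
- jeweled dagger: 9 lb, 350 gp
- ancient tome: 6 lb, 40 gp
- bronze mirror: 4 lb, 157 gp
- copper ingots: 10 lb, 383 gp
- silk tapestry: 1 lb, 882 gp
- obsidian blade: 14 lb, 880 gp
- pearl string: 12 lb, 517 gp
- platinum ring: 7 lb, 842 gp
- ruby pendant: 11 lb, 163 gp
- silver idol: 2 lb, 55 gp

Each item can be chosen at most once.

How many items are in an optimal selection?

The maximum value within 55 lb is 4464.
For example carved horn + bronze mirror + copper ingots + silk tapestry + obsidian blade + pearl string + platinum ring + silver idol achieves it, using 55 lb.
Every optimal selection uses 8 items.

8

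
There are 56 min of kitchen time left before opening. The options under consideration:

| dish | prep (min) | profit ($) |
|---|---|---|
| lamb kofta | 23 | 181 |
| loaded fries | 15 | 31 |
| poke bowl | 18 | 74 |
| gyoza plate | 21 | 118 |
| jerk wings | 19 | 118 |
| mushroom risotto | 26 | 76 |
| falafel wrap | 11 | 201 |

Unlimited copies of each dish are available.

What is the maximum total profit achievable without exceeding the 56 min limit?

1005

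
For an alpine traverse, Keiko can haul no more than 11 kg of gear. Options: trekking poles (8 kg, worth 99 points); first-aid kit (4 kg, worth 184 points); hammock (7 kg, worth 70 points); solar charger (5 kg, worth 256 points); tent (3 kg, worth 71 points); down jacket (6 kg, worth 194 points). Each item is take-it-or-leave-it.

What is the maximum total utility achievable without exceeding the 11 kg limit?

450

A density-first pass picks first-aid kit + solar charger — 440 at 9 kg.
The 4 kg tied up in first-aid kit is better spent on down jacket — total rises to 450 (11 kg).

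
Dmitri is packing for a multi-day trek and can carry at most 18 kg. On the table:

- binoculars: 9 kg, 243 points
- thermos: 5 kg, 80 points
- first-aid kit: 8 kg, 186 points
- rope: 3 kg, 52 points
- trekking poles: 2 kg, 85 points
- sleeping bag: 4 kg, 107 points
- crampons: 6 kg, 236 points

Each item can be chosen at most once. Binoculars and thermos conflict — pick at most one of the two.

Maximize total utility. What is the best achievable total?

564

The ratio ordering already packs tightly: binoculars + trekking poles + crampons, 17 kg, 564.
The spare 1 kg is too small for any remaining item, and no feasible exchange beats 564.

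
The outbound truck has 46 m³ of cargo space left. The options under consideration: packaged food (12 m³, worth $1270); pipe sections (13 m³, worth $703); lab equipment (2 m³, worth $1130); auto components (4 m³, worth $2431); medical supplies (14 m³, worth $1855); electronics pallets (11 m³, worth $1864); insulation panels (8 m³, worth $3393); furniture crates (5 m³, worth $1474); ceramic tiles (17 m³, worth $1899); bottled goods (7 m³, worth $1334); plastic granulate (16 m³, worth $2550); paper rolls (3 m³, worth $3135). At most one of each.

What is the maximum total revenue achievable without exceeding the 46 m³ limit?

15447

A density-first pass picks lab equipment + auto components + electronics pallets + insulation panels + furniture crates + bottled goods + paper rolls — 14761 at 40 m³.
Dropping electronics pallets frees 11 m³; slotting in plastic granulate (16 m³) lifts the total to 15447 at 45 m³.
The closest alternative, lab equipment + auto components + insulation panels + furniture crates + ceramic tiles + bottled goods + paper rolls, reaches only 14796.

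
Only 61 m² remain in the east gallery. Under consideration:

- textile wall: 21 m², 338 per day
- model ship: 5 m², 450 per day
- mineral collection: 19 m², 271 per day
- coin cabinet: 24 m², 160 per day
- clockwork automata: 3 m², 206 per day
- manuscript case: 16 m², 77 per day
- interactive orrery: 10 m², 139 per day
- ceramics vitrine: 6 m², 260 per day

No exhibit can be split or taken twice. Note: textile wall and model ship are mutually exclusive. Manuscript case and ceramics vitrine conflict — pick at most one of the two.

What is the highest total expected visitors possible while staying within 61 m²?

1347

Model ship + mineral collection + coin cabinet + clockwork automata + ceramics vitrine uses 57 of the 61 m² and totals 1347.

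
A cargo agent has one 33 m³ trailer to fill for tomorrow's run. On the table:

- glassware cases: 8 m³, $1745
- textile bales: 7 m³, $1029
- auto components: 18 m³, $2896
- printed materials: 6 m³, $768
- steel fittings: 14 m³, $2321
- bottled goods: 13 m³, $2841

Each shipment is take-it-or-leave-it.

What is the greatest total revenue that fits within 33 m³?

Filling by ratio: glassware cases + textile bales + bottled goods for 5615, with 5 m³ left unused.
The 15 m³ tied up in glassware cases and textile bales is better spent on printed materials + steel fittings — total rises to 5930 (33 m³).

5930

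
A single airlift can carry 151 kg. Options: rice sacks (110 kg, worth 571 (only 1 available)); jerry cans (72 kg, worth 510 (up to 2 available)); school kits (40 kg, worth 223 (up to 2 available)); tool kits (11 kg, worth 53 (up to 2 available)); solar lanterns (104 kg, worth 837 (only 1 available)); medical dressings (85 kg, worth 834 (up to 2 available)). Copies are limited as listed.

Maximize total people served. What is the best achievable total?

1163

By people served per kg: medical dressings 9.81, solar lanterns 8.05, jerry cans 7.08, school kits 5.58 lead.
Taking school kits + 2×tool kits + medical dressings: 147 kg used, 1163 in people served.
The spare 4 kg is too small for any remaining supply, and no exchange beats 1163.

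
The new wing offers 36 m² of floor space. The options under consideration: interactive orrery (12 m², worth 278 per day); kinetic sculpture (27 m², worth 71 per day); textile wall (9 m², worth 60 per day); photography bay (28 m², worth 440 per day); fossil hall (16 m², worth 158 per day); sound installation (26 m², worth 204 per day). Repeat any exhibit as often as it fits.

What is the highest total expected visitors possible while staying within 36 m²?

3×interactive orrery uses 36 of the 36 m² and totals 834.

834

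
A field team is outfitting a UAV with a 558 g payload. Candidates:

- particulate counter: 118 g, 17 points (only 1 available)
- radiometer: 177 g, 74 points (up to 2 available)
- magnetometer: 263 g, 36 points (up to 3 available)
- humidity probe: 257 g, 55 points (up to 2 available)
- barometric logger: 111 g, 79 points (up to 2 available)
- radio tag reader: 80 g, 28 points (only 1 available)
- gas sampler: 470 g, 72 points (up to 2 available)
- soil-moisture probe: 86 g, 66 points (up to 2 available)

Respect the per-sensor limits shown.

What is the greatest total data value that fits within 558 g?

318

By data value per g: soil-moisture probe 0.77, barometric logger 0.71, radiometer 0.42, radio tag reader 0.35 lead.
Taking 2×barometric logger + radio tag reader + 2×soil-moisture probe: 474 g used, 318 in data value.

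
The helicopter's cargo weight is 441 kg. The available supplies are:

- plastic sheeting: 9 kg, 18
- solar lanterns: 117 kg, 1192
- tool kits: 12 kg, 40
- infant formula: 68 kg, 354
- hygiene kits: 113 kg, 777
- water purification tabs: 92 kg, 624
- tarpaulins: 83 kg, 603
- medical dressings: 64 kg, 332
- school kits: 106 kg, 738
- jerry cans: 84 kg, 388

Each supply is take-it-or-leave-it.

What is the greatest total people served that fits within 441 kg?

3371

By people served per kg: solar lanterns 10.19, tarpaulins 7.27, school kits 6.96 lead.
Greedy by ratio would take plastic sheeting + solar lanterns + tool kits + hygiene kits + tarpaulins + school kits: 440 kg used, total 3368.
Dropping plastic sheeting and tarpaulins frees 92 kg; slotting in water purification tabs (92 kg) lifts the total to 3371 at 440 kg.
The closest alternative, plastic sheeting + solar lanterns + tool kits + hygiene kits + tarpaulins + school kits, reaches only 3368.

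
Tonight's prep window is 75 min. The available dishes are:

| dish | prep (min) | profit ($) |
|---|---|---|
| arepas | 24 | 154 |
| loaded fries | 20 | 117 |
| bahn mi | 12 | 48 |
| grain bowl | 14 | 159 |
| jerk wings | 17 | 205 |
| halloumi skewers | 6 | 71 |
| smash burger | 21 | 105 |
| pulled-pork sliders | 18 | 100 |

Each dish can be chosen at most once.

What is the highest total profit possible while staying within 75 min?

652

Taking the top-ratio dishes first gives arepas + bahn mi + grain bowl + jerk wings + halloumi skewers for 637 (73 min).
Replace arepas and bahn mi with loaded fries + pulled-pork sliders: the trade gains 15 net, giving 652 at 75 min.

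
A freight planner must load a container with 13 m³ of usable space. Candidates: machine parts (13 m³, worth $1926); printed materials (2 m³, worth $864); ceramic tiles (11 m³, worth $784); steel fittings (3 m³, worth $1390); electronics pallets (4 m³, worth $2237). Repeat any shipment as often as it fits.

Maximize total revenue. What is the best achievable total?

Density check — electronics pallets 559.25, steel fittings 463.33, printed materials 432.00, machine parts 148.15 are the best per m³.
A density-first pass picks 3×electronics pallets — 6711 at 12 m³.
Dropping electronics pallets frees 4 m³; slotting in printed materials + steel fittings (5 m³) lifts the total to 6728 at 13 m³.
Every other selection either busts 13 m³ or fails to beat 6728.

6728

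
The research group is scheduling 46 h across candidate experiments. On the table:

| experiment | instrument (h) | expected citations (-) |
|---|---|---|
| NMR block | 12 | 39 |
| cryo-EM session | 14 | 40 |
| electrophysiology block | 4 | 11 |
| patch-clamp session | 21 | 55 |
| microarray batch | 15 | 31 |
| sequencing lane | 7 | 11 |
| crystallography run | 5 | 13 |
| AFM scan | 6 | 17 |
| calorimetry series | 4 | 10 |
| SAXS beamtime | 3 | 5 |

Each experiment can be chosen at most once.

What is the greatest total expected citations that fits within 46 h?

Ranking by ratio (expected citations/h): NMR block 3.25, cryo-EM session 2.86, AFM scan 2.83.
NMR block + cryo-EM session + electrophysiology block + crystallography run + AFM scan + calorimetry series uses 45 of the 46 h and totals 130.
Every other selection either busts 46 h or fails to beat 130.

130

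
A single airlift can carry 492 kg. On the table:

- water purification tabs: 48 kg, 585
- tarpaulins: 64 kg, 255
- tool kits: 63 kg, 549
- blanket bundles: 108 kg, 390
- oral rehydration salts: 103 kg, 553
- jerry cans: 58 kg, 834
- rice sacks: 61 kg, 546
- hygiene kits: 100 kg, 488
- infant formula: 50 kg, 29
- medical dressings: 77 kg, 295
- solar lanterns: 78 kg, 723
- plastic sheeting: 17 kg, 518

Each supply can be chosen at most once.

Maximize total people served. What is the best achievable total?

Water purification tabs + tarpaulins + tool kits + oral rehydration salts + jerry cans + rice sacks + solar lanterns + plastic sheeting uses 492 of the 492 kg and totals 4563.
No other feasible combination exceeds 4563.

4563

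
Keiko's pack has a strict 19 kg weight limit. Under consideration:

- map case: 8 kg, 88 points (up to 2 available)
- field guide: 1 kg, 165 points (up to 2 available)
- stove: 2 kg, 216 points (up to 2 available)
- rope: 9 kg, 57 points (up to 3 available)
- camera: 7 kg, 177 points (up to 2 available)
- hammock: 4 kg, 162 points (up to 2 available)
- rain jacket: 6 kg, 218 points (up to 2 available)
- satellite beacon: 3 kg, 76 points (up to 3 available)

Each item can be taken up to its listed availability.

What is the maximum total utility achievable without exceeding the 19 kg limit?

Filling by ratio: 2×field guide + 2×stove + 2×hammock + satellite beacon for 1162, with 2 kg left unused.
The 4 kg tied up in hammock is better spent on rain jacket — total rises to 1218 (19 kg).
No other feasible combination exceeds 1218.

1218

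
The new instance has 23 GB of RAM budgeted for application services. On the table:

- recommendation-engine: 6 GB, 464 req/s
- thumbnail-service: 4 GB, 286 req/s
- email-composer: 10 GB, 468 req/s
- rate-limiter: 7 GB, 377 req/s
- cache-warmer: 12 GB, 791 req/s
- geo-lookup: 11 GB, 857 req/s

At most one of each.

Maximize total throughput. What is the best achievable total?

By throughput per GB: geo-lookup 77.91, recommendation-engine 77.33, thumbnail-service 71.50, cache-warmer 65.92 lead.
The ratio heuristic lands on recommendation-engine + thumbnail-service + geo-lookup (1607) but leaves 2 GB idle.
The 10 GB tied up in recommendation-engine and thumbnail-service is better spent on cache-warmer — total rises to 1648 (23 GB).
That's the maximum — no swap from here does better than 1648.

1648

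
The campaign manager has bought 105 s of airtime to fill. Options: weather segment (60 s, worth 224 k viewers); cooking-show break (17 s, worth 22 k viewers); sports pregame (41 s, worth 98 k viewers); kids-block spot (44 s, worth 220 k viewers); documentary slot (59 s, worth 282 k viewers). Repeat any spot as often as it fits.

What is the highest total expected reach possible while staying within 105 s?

Ranking by ratio (expected reach/s): kids-block spot 5.00, documentary slot 4.78, weather segment 3.73.
Greedy by ratio would take cooking-show break + 2×kids-block spot: 105 s used, total 462.
The 61 s tied up in cooking-show break and kids-block spot is better spent on documentary slot — total rises to 502 (103 s).
That's the maximum — no swap from here does better than 502.

502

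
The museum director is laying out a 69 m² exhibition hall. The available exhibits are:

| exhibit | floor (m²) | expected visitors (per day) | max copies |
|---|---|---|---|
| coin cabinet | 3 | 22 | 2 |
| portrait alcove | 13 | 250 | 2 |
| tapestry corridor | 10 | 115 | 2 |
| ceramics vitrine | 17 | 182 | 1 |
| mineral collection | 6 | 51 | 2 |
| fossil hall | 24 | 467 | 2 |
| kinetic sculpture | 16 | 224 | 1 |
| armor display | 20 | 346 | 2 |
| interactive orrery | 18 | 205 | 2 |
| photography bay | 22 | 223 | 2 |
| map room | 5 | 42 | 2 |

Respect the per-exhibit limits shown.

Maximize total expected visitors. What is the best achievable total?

1280

A density-first pass picks portrait alcove + mineral collection + 2×fossil hall — 1235 at 67 m².
The 19 m² tied up in portrait alcove and mineral collection is better spent on armor display — total rises to 1280 (68 m²).
The spare 1 m² is too small for any remaining exhibit, and no exchange beats 1280.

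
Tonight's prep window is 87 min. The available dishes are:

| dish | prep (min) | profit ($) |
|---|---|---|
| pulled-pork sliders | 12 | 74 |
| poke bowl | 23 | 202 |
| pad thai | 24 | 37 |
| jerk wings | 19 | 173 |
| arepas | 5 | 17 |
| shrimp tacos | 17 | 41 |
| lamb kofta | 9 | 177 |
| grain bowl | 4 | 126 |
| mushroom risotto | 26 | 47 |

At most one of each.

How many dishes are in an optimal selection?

6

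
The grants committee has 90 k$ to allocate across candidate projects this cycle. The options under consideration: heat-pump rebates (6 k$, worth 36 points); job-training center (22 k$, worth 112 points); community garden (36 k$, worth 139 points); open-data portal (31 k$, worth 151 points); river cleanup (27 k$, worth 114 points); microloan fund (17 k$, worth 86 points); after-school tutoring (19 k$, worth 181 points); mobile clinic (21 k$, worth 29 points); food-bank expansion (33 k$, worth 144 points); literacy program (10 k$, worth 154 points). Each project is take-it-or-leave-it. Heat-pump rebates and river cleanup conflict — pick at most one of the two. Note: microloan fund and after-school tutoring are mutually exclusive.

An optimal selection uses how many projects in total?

The maximum projected impact within 90 k$ is 634.
One optimal bundle: heat-pump rebates + job-training center + open-data portal + after-school tutoring + literacy program (88 k$).
Any selection reaching 634 contains exactly 5 projects.

5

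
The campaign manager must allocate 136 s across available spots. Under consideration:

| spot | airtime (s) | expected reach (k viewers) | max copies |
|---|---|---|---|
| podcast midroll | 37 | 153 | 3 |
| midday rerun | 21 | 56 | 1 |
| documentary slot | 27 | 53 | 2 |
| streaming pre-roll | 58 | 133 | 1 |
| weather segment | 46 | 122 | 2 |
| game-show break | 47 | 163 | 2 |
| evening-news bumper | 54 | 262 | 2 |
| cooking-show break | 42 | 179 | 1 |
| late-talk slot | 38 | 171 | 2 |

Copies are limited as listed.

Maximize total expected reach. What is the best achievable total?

612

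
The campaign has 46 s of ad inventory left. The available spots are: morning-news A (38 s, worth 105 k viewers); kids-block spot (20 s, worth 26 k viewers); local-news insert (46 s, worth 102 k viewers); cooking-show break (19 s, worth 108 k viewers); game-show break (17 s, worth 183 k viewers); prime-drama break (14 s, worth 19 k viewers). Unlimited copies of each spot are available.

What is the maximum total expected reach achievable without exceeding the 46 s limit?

2×game-show break uses 34 of the 46 s and totals 366.

366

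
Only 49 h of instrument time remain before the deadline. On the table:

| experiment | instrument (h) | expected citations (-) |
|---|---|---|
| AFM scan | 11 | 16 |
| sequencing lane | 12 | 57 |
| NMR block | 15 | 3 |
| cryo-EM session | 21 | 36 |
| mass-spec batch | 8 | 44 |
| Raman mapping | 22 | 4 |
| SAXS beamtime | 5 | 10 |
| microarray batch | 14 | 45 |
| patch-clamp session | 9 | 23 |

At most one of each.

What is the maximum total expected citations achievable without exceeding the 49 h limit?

The ratio ordering already packs tightly: sequencing lane + mass-spec batch + SAXS beamtime + microarray batch + patch-clamp session, 48 h, 179.
An exhaustive check of the 512 subsets confirms 179.

179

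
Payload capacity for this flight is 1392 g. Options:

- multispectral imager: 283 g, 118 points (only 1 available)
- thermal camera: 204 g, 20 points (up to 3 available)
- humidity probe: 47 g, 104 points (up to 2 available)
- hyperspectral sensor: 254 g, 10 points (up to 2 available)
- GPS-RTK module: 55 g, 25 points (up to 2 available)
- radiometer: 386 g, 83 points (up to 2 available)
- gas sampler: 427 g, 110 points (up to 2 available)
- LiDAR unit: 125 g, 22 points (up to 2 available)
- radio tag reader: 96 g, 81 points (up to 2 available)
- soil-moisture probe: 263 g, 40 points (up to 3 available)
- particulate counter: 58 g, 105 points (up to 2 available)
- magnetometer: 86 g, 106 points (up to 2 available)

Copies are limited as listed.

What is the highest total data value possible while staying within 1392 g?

Filling by ratio: multispectral imager + 2×humidity probe + 2×GPS-RTK module + radiometer + 2×radio tag reader + 2×particulate counter + 2×magnetometer for 1043, with 39 g left unused.
The 441 g tied up in GPS-RTK module and radiometer is better spent on gas sampler — total rises to 1045 (1339 g).

1045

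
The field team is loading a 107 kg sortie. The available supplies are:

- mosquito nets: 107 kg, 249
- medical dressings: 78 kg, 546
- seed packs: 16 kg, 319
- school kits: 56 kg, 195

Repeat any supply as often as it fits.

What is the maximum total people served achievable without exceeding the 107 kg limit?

1914

The ratio ordering already packs tightly: 6×seed packs, 96 kg, 1914.
No other feasible combination exceeds 1914.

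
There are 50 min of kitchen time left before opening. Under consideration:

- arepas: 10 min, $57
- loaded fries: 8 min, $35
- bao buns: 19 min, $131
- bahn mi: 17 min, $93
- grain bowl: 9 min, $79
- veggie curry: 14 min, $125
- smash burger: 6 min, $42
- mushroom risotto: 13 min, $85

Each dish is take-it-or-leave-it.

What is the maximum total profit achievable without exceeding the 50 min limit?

377

Bao buns + grain bowl + veggie curry + smash burger uses 48 of the 50 min and totals 377.
Runner-up loaded fries + bao buns + grain bowl + veggie curry tops out at 370.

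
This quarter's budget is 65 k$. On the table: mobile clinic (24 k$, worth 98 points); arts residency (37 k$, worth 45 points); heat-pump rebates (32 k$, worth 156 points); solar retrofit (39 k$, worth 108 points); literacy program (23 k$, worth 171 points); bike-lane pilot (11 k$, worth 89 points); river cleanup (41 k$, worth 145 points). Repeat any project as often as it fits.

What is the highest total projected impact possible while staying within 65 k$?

445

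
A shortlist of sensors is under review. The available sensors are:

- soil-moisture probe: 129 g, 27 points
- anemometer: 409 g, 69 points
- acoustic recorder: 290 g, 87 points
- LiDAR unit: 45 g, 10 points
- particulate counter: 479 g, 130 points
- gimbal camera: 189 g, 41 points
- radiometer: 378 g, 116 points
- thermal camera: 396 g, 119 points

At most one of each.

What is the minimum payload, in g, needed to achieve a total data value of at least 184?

Look for the lowest-payload combination reaching 184.
acoustic recorder + radiometer: 203 data value at 668 g.
Below 668 g the best achievable stays under 184.

668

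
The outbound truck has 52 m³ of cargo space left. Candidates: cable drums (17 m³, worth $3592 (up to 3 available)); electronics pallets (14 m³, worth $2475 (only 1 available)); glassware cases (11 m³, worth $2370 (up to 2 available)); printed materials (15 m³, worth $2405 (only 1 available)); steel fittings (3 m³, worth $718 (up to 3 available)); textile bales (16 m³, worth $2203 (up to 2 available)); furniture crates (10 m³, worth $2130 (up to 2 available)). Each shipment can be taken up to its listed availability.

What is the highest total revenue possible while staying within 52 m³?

Density check — steel fittings 239.33, glassware cases 215.45, furniture crates 213.00, cable drums 211.29 are the best per m³.
A density-first pass picks 2×glassware cases + 3×steel fittings + 2×furniture crates — 11154 at 51 m³.
Replace 2×steel fittings and furniture crates with cable drums: the trade gains 26 net, giving 11180 at 52 m³.
Nothing else within 52 m³ beats 11180.

11180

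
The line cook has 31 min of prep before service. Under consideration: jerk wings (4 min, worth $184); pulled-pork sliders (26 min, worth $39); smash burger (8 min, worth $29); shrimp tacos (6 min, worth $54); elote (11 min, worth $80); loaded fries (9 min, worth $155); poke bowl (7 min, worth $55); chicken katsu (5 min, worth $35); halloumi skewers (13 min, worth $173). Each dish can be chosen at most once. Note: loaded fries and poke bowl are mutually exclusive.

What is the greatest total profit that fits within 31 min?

547

The ratio ordering already packs tightly: jerk wings + loaded fries + chicken katsu + halloumi skewers, 31 min, 547.
Next best is jerk wings + loaded fries + halloumi skewers at 512 (26 min) — short by 35.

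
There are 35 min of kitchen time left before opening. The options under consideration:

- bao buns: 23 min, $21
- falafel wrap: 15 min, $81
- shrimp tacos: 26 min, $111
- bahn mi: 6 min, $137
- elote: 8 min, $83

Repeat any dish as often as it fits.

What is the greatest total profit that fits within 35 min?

685

5×bahn mi uses 30 of the 35 min and totals 685.
Every other selection either busts 35 min or fails to beat 685.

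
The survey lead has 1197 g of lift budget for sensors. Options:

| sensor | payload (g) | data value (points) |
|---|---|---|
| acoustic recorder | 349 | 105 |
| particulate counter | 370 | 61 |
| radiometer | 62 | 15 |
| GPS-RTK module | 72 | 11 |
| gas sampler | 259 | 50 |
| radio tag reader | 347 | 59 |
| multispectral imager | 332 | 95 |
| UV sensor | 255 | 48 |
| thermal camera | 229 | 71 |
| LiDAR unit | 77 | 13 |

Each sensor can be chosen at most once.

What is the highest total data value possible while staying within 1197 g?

The ratio heuristic lands on acoustic recorder + radiometer + GPS-RTK module + multispectral imager + thermal camera + LiDAR unit (310) but leaves 76 g idle.
Replace radiometer and GPS-RTK module and LiDAR unit with gas sampler: the trade gains 11 net, giving 321 at 1169 g.

321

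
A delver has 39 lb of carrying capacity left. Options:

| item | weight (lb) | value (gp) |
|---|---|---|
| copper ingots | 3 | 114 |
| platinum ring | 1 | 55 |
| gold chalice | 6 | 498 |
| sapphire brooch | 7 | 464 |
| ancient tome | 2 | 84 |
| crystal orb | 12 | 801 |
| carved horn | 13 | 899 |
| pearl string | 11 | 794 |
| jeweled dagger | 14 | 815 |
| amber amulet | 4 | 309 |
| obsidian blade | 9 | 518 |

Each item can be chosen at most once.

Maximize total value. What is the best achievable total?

Ranking by ratio (value/lb): gold chalice 83.00, amber amulet 77.25, pearl string 72.18.
Taking the top-ratio items first gives platinum ring + gold chalice + ancient tome + carved horn + pearl string + amber amulet for 2639 (37 lb).
The 5 lb tied up in platinum ring and amber amulet is better spent on sapphire brooch — total rises to 2739 (39 lb).
Runner-up platinum ring + gold chalice + sapphire brooch + crystal orb + carved horn tops out at 2717.

2739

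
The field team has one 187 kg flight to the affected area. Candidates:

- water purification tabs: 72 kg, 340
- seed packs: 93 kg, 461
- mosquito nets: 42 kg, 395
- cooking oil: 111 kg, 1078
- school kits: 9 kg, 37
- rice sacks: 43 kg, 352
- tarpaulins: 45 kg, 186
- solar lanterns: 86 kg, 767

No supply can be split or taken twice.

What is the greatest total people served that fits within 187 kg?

The ratio heuristic lands on mosquito nets + cooking oil + school kits (1510) but leaves 25 kg idle.
Replace cooking oil with rice sacks + solar lanterns: the trade gains 41 net, giving 1551 at 180 kg.
An exhaustive check of the 256 subsets confirms 1551.

1551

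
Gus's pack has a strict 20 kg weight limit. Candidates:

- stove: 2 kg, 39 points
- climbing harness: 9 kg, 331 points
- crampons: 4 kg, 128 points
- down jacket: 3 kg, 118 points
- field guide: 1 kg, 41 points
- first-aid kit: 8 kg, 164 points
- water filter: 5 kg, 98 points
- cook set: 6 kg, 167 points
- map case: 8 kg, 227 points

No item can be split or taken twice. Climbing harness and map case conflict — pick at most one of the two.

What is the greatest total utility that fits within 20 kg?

The ratio heuristic lands on stove + climbing harness + crampons + down jacket + field guide (657) but leaves 1 kg idle.
The 5 kg tied up in stove and down jacket is better spent on cook set — total rises to 667 (20 kg).
Runner-up stove + climbing harness + crampons + down jacket + field guide tops out at 657.

667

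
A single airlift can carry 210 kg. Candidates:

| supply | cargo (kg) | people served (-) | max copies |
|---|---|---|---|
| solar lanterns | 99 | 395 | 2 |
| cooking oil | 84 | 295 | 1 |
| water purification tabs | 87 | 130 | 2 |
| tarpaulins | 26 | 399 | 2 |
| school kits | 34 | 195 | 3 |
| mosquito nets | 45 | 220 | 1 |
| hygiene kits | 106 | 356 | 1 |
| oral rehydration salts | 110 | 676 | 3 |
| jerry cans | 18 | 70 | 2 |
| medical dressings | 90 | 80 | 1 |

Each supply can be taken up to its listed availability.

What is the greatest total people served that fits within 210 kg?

1694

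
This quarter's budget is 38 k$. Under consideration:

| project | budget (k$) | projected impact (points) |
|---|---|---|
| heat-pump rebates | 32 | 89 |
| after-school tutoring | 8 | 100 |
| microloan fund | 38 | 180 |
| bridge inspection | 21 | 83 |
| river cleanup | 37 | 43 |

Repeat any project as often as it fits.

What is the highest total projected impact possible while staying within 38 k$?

400

The ratio ordering already packs tightly: 4×after-school tutoring, 32 k$, 400.
That's the maximum — no swap from here does better than 400.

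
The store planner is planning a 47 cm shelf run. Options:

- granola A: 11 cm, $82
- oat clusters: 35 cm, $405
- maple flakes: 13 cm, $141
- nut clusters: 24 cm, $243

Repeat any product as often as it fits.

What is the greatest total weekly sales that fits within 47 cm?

487

Density check — oat clusters 11.57, maple flakes 10.85, nut clusters 10.12, granola A 7.45 are the best per cm.
Best packing: granola A + oat clusters — 46 cm, 487 total.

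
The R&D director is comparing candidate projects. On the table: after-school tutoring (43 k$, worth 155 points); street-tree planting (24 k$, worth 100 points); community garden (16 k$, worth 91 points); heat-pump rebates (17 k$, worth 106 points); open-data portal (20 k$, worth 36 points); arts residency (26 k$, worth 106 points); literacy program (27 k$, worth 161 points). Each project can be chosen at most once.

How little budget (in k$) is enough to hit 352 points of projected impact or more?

Minimise k$ subject to total projected impact ≥ 352.
Taking community garden + heat-pump rebates + literacy program gives 358 (≥ 352) for 60 k$.
Any bundle with less than 60 k$ falls short of 352.

60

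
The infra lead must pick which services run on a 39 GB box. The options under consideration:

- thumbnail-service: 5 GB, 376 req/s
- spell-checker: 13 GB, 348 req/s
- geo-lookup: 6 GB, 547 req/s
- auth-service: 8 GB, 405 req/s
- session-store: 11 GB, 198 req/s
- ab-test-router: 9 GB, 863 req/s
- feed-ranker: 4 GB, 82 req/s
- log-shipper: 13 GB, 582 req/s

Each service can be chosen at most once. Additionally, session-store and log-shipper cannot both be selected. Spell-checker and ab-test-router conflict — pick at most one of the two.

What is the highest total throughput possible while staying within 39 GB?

Greedy by ratio would take thumbnail-service + geo-lookup + auth-service + ab-test-router + feed-ranker: 32 GB used, total 2273.
Dropping auth-service frees 8 GB; slotting in log-shipper (13 GB) lifts the total to 2450 at 37 GB.

2450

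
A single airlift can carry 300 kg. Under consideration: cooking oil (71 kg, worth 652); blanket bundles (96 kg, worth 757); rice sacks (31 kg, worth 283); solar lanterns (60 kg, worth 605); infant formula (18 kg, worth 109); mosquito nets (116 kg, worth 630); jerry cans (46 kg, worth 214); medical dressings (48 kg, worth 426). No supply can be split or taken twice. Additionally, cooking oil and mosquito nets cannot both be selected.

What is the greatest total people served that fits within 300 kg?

2549

By people served per kg: solar lanterns 10.08, cooking oil 9.18, rice sacks 9.13, medical dressings 8.88 lead.
A density-first pass picks cooking oil + rice sacks + solar lanterns + infant formula + jerry cans + medical dressings — 2289 at 274 kg.
Dropping rice sacks and jerry cans frees 77 kg; slotting in blanket bundles (96 kg) lifts the total to 2549 at 293 kg.
Nothing else feasible within 300 kg beats 2549.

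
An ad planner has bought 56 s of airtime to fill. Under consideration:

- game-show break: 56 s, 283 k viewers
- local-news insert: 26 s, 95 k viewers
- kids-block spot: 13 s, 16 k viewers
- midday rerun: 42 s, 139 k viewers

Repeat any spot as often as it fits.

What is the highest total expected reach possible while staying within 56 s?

283

Density check — game-show break 5.05, local-news insert 3.65, midday rerun 3.31, kids-block spot 1.23 are the best per s.
Best packing: game-show break — 56 s, 283 total.
Nothing else within 56 s beats 283.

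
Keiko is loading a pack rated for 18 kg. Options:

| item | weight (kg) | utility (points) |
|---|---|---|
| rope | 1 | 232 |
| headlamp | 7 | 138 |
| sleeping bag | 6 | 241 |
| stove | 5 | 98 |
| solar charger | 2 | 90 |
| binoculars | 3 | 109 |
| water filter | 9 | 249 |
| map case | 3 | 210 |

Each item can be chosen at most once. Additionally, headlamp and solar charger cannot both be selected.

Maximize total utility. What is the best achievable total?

890

Taking the top-ratio items first gives rope + sleeping bag + solar charger + binoculars + map case for 882 (15 kg).
Replace solar charger with stove: the trade gains 8 net, giving 890 at 18 kg.
Rope + solar charger + binoculars + water filter + map case matches that 890 at 18 kg; no feasible combination exceeds it.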